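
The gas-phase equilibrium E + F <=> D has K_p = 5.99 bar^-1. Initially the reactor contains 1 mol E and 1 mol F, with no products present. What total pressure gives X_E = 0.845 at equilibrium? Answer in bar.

Let X = conversion of E (basis 1 mol E); extent of reaction ξ = X.
Species balance: n_E = 1 − X; n_F = 1 − X; n_D = X.
Summing: n_T = 2 − X.
K_p = p_D / (p_E p_F) with p_i = (n_i/n_T)·P.
At X = 0.845: the mole-fraction product g(X) = Π y_i^ν_i = 40.62. Since K_p = g(X)·P^{-1}, P = (g/K_p)^(1/1) = (40.62/5.99)^(1/1) = 6.78 bar.

P = 6.78 bar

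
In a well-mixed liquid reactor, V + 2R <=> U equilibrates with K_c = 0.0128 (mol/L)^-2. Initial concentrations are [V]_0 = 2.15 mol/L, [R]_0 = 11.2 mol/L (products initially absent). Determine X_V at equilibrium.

X = 0.510

Let X = conversion of V; extent ξ = 2.15·X mol/L.
Concentrations: [V] = 2.15 − 2.15X; [R] = 11.2 − 4.3X; [U] = 2.15X.
K_c = [U] / ([V] [R]^2).
Setting equal to 0.0128 and solving for X on (0,1) gives X = 0.510.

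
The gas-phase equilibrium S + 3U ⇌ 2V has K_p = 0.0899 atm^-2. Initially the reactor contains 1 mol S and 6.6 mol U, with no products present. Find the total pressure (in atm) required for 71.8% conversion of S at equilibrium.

P = 5.93 atm

Basis: 1 mol S initially; let X = conversion of S. Extent ξ = X.
Moles: n_S = 1 − X; n_U = 6.6 − 3X; n_V = 2X.
Summing: n_T = 7.6 − 2X.
K_p = p_V^2 / (p_S p_U^3) with p_i = (n_i/n_T)·P.
At X = 0.718: the mole-fraction product g(X) = Π y_i^ν_i = 3.161. Since K_p = g(X)·P^{-2}, P = (g/K_p)^(1/2) = (3.161/0.0899)^(1/2) = 5.93 atm.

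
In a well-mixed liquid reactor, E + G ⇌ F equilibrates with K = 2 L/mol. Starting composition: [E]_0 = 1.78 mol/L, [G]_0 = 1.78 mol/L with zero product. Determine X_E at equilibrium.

X = 0.592

Let X = conversion of E; extent ξ = 1.78·X mol/L.
Concentrations: [E] = 1.78 − 1.78X; [G] = 1.78 − 1.78X; [F] = 1.78X.
K = [F] / ([E] [G]).
Equating to 2 L/mol: the physical root is X = 0.592.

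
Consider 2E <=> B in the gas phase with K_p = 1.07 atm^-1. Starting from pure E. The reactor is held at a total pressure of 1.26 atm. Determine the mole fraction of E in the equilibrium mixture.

Let X = conversion of E (basis 1 mol E); extent of reaction ξ = 0.5X.
At extent ξ: n_E = 1 − X; n_B = 0.5X.
Total moles n_T = 1 − 0.5X.
y_i = n_i/n_T, p_i = y_i·P. K_p = p_B / (p_E^2).
Substituting and setting equal to 1.07 atm^-1 gives a polynomial in X; the root in (0,1) is X = 0.604.
Then n_E = 0.396, n_T = 0.698, so y_E = 0.567.

y_E = 0.567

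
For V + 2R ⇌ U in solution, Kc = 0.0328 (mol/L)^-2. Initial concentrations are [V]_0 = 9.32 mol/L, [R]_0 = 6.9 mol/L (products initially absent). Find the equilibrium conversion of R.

Let X = conversion of R; extent ξ = 6.9X/2 mol/L.
Concentrations: [V] = 9.32 − 3.45X; [R] = 6.9 − 6.9X; [U] = 3.45X.
Kc = [U] / ([V] [R]^2).
Equating to 0.0328 (mol/L)^-2: the physical root is X = 0.581.

X = 0.581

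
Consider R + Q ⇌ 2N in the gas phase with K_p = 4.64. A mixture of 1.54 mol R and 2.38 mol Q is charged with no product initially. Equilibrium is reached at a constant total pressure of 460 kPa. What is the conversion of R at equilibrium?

Basis: 1.54 mol R initially; let X = conversion of R. Extent ξ = 1.54X.
At extent ξ: n_R = 1.54 − 1.54X; n_Q = 2.38 − 1.54X; n_N = 3.08X.
Since Δν = 0, n_T = 3.92 throughout.
Mole fractions y_i = n_i/n_T; K_p = p_N^2 / (p_R p_Q) with p_i = y_i·P.
Equating to 4.64 and solving on 0 < X < 1: X = 0.629.

X = 0.629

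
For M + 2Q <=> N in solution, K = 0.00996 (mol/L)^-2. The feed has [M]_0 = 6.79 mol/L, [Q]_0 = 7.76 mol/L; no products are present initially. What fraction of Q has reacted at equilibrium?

Let X = conversion of Q; extent ξ = 7.76X/2 mol/L.
Concentrations: [M] = 6.79 − 3.88X; [Q] = 7.76 − 7.76X; [N] = 3.88X.
K = [N] / ([M] [Q]^2).
Setting equal to 0.00996 and solving for X on (0,1) gives X = 0.352.

X = 0.352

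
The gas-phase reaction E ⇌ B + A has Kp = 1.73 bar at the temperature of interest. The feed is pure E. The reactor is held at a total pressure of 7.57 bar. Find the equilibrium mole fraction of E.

y_E = 0.397

Basis: 1 mol E initially; let X = conversion of E. Extent ξ = X.
Species balance: n_E = 1 − X; n_B = X; n_A = X.
n_T = Σnᵢ = 1 + X.
With p_i = (n_i/n_T)P, Kp = p_B p_A / (p_E).
This yields a degree-2 equation in X; solving on (0,1), X = 0.431.
Then n_E = 0.569, n_T = 1.43, so y_E = 0.397.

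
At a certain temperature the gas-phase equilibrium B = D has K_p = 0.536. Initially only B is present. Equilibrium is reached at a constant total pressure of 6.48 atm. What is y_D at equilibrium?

Let X = conversion of B (basis 1 mol B); extent of reaction ξ = X.
At extent ξ: n_B = 1 − X; n_D = X.
Total moles n_T = 1 (Δν = 0, constant).
Mole fractions y_i = n_i/n_T; K_p = p_D / (p_B) with p_i = y_i·P.
Substituting and setting equal to 0.536 gives a polynomial in X; the root in (0,1) is X = 0.349.
Then n_D = 0.349, n_T = 1, so y_D = 0.349.

y_D = 0.349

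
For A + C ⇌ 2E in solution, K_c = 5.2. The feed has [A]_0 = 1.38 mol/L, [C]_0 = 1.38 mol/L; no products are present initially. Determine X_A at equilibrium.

X = 0.533

Let X = conversion of A; extent ξ = 1.38·X mol/L.
Concentrations: [A] = 1.38 − 1.38X; [C] = 1.38 − 1.38X; [E] = 2.76X.
K_c = [E]^2 / ([A] [C]).
Equating to 5.2: the physical root is X = 0.533.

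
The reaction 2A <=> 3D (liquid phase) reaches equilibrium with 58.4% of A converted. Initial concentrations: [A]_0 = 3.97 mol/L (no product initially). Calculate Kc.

Kc = 15.4 mol/L

Let X = conversion of A.
Concentrations: [A] = 3.97 − 3.97X; [D] = 5.96X.
At X = 0.584: [A] = 1.65, [D] = 3.48.
Kc = [D]^3 / ([A]^2) = 15.4 mol/L.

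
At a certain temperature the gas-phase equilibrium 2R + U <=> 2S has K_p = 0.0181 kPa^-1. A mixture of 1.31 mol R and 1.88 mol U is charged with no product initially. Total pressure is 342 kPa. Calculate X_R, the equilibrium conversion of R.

X = 0.644

Take 1.31 mol R as basis and let X be its fractional conversion, so ξ = 0.655X.
Species balance: n_R = 1.31 − 1.31X; n_U = 1.88 − 0.655X; n_S = 1.31X.
Total moles n_T = 3.19 − 0.655X.
With p_i = (n_i/n_T)P, K_p = p_S^2 / (p_R^2 p_U).
Setting this equal to 0.0181 kPa^-1 and taking the physical root (0 < X < 1) gives X = 0.644.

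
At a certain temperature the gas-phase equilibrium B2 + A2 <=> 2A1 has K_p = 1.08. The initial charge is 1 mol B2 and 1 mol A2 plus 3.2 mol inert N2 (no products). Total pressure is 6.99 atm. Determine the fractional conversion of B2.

Take 1 mol B2 as basis and let X be its fractional conversion, so ξ = X.
Species balance: n_B2 = 1 − X; n_A2 = 1 − X; n_A1 = 2X; n_I = 3.2 (inert).
n_T stays at 5.2 (no change in mole number).
Mole fractions y_i = n_i/n_T; K_p = p_A1^2 / (p_B2 p_A2) with p_i = y_i·P.
Equating to 1.08 and solving on 0 < X < 1: X = 0.342.

X = 0.342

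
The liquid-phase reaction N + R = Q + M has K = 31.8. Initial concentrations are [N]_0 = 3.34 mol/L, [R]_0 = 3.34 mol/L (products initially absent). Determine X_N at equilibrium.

Let X = conversion of N; extent ξ = 3.34·X mol/L.
Concentrations: [N] = 3.34 − 3.34X; [R] = 3.34 − 3.34X; [Q] = 3.34X; [M] = 3.34X.
K = [Q] [M] / ([N] [R]).
This equals 31.8 at X = 0.849 (the root in 0 < X < 1).

X = 0.849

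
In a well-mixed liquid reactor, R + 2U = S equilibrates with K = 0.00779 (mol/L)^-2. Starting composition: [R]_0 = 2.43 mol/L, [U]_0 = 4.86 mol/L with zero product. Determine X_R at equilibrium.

Let X = conversion of R; extent ξ = 2.43·X mol/L.
Concentrations: [R] = 2.43 − 2.43X; [U] = 4.86 − 4.86X; [S] = 2.43X.
K = [S] / ([R] [U]^2).
Equating to 0.00779 (mol/L)^-2: the physical root is X = 0.124.

X = 0.124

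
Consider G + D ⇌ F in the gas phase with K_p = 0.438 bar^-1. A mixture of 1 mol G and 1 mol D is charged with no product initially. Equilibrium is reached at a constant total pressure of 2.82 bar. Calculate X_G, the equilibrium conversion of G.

Take 1 mol G as basis and let X be its fractional conversion, so ξ = X.
Species balance: n_G = 1 − X; n_D = 1 − X; n_F = X.
n_T = Σnᵢ = 2 − X.
With p_i = (n_i/n_T)P, K_p = p_F / (p_G p_D).
Equating to 0.438 bar^-1 and solving on 0 < X < 1: X = 0.331.

X = 0.331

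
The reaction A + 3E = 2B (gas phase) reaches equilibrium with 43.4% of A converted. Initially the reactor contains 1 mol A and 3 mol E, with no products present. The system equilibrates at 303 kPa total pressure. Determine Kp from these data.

Let X = conversion of A (basis 1 mol A); extent of reaction ξ = X.
Mole table: n_A = 1 − X; n_E = 3 − 3X; n_B = 2X.
Total moles n_T = 4 − 2X.
At X = 0.434: n_A = 0.566, n_E = 1.7, n_B = 0.868, n_T = 3.13.
p_i = (n_i/n_T)·P. Kp = p_B^2 / (p_A p_E^3) = 2.91e-05 kPa^-2.

Kp = 2.91e-05 kPa^-2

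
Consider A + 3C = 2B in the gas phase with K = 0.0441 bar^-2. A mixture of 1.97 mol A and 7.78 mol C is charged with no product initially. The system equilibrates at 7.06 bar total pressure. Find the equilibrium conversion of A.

Let X = conversion of A (basis 1.97 mol A); extent of reaction ξ = 1.97X.
Mole table: n_A = 1.97 − 1.97X; n_C = 7.78 − 5.91X; n_B = 3.94X.
Summing: n_T = 9.75 − 3.94X.
Mole fractions y_i = n_i/n_T; K = p_B^2 / (p_A p_C^3) with p_i = y_i·P.
This yields a degree-4 equation in X; solving on (0,1), X = 0.504.

X = 0.504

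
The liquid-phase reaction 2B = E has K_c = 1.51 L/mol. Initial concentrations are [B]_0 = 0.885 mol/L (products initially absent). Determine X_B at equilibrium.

X = 0.547

Let X = conversion of B; extent ξ = 0.885X/2 mol/L.
Concentrations: [B] = 0.885 − 0.885X; [E] = 0.443X.
K_c = [E] / ([B]^2).
Solving K_c = 1.51 for X ∈ (0,1): X = 0.547.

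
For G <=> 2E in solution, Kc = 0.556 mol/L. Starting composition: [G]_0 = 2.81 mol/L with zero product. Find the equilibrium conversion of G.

Let X = conversion of G; extent ξ = 2.81·X mol/L.
Concentrations: [G] = 2.81 − 2.81X; [E] = 5.62X.
Kc = [E]^2 / ([G]).
This equals 0.556 at X = 0.199 (the root in 0 < X < 1).

X = 0.199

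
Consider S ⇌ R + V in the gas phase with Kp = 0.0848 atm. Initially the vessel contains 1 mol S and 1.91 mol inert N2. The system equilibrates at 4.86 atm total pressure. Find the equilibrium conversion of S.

X = 0.208

Basis: 1 mol S initially; let X = conversion of S. Extent ξ = X.
Species balance: n_S = 1 − X; n_R = X; n_V = X; n_I = 1.91 (inert).
Summing: n_T = 2.91 + X.
With p_i = (n_i/n_T)P, Kp = p_R p_V / (p_S).
This yields a degree-2 equation in X; solving on (0,1), X = 0.208.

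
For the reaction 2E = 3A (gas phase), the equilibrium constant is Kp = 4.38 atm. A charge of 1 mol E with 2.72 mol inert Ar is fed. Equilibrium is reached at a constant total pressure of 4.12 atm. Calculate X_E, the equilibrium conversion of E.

Basis: 1 mol E initially; let X = conversion of E. Extent ξ = 0.5X.
Mole table: n_E = 1 − X; n_A = 1.5X; n_I = 2.72 (inert).
Total moles n_T = 3.72 + 0.5X.
Mole fractions y_i = n_i/n_T; Kp = p_A^3 / (p_E^2) with p_i = y_i·P.
This yields a degree-3 equation in X; solving on (0,1), X = 0.594.

X = 0.594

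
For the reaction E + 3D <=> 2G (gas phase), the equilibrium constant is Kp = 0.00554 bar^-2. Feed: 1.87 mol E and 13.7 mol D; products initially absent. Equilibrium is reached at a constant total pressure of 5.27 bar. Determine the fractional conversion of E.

Basis: 1.87 mol E initially; let X = conversion of E. Extent ξ = 1.87X.
At extent ξ: n_E = 1.87 − 1.87X; n_D = 13.7 − 5.61X; n_G = 3.74X.
Total moles n_T = 15.6 − 3.74X.
Mole fractions y_i = n_i/n_T; Kp = p_G^2 / (p_E p_D^3) with p_i = y_i·P.
This yields a degree-4 equation in X; solving on (0,1), X = 0.333.

X = 0.333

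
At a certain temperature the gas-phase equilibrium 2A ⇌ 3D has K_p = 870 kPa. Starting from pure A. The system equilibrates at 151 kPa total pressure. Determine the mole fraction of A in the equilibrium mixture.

y_A = 0.263

Basis: 1 mol A initially; let X = conversion of A. Extent ξ = 0.5X.
At extent ξ: n_A = 1 − X; n_D = 1.5X.
Total moles n_T = 1 + 0.5X.
y_i = n_i/n_T, p_i = y_i·P. K_p = p_D^3 / (p_A^2).
Substituting and setting equal to 870 kPa gives a polynomial in X; the root in (0,1) is X = 0.651.
Then n_A = 0.349, n_T = 1.33, so y_A = 0.263.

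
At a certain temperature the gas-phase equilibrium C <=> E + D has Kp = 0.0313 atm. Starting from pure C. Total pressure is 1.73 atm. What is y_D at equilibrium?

y_D = 0.118

Take 1 mol C as basis and let X be its fractional conversion, so ξ = X.
Mole table: n_C = 1 − X; n_E = X; n_D = X.
Total moles n_T = 1 + X.
y_i = n_i/n_T, p_i = y_i·P. Kp = p_E p_D / (p_C).
Substituting and setting equal to 0.0313 atm gives a polynomial in X; the root in (0,1) is X = 0.133.
Then n_D = 0.133, n_T = 1.13, so y_D = 0.118.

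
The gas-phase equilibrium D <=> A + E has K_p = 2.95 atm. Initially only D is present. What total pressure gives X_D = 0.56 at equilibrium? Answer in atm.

Let X = conversion of D (basis 1 mol D); extent of reaction ξ = X.
Species balance: n_D = 1 − X; n_A = X; n_E = X.
Total moles n_T = 1 + X.
K_p = p_A p_E / (p_D) with p_i = (n_i/n_T)·P.
At X = 0.56: the mole-fraction product g(X) = Π y_i^ν_i = 0.4569. Since K_p = g(X)·P^{1}, P = (K_p/g)^(1/1) = (2.95/0.4569)^(1/1) = 6.46 atm.

P = 6.46 atm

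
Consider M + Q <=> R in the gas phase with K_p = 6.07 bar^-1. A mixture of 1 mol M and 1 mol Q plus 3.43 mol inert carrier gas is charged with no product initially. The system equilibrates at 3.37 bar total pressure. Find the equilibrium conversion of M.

X = 0.619

Let X = conversion of M (basis 1 mol M); extent of reaction ξ = X.
Species balance: n_M = 1 − X; n_Q = 1 − X; n_R = X; n_I = 3.43 (inert).
Total moles n_T = 5.43 − X.
Mole fractions y_i = n_i/n_T; K_p = p_R / (p_M p_Q) with p_i = y_i·P.
Setting this equal to 6.07 bar^-1 and taking the physical root (0 < X < 1) gives X = 0.619.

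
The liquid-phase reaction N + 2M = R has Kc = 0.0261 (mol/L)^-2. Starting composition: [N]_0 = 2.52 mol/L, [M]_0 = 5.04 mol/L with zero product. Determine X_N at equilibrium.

Let X = conversion of N; extent ξ = 2.52·X mol/L.
Concentrations: [N] = 2.52 − 2.52X; [M] = 5.04 − 5.04X; [R] = 2.52X.
Kc = [R] / ([N] [M]^2).
Solving Kc = 0.0261 for X ∈ (0,1): X = 0.264.

X = 0.264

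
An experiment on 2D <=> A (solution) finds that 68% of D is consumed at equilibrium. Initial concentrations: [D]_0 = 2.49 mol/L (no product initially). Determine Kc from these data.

Let X = conversion of D.
Concentrations: [D] = 2.49 − 2.49X; [A] = 1.25X.
At X = 0.68: [D] = 0.797, [A] = 0.847.
Kc = [A] / ([D]^2) = 1.33 L/mol.

Kc = 1.33 L/mol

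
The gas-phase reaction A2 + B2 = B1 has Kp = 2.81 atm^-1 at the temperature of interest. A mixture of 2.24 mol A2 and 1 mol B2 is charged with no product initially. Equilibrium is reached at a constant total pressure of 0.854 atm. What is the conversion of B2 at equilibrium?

Let X = conversion of B2 (basis 1 mol B2); extent of reaction ξ = X.
At extent ξ: n_A2 = 2.24 − X; n_B2 = 1 − X; n_B1 = X.
Summing: n_T = 3.24 − X.
Mole fractions y_i = n_i/n_T; Kp = p_B1 / (p_A2 p_B2) with p_i = y_i·P.
Setting this equal to 2.81 atm^-1 and taking the physical root (0 < X < 1) gives X = 0.599.

X = 0.599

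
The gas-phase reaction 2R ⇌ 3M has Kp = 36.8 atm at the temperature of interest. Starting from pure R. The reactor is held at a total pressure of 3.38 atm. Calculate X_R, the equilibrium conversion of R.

X = 0.712

Basis: 1 mol R initially; let X = conversion of R. Extent ξ = 0.5X.
Species balance: n_R = 1 − X; n_M = 1.5X.
Total moles n_T = 1 + 0.5X.
Mole fractions y_i = n_i/n_T; Kp = p_M^3 / (p_R^2) with p_i = y_i·P.
Setting this equal to 36.8 atm and taking the physical root (0 < X < 1) gives X = 0.712.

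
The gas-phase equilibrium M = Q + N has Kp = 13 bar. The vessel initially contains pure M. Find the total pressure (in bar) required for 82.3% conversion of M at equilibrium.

Take 1 mol M as basis and let X be its fractional conversion, so ξ = X.
Species balance: n_M = 1 − X; n_Q = X; n_N = X.
Total moles n_T = 1 + X.
Kp = p_Q p_N / (p_M) with p_i = (n_i/n_T)·P.
At X = 0.823: the mole-fraction product g(X) = Π y_i^ν_i = 2.099. Since Kp = g(X)·P^{1}, P = (Kp/g)^(1/1) = (13/2.099)^(1/1) = 6.19 bar.

P = 6.19 bar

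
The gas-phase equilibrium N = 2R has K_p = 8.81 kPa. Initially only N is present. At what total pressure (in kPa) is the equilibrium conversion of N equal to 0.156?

P = 88.3 kPa

Let X = conversion of N (basis 1 mol N); extent of reaction ξ = X.
At extent ξ: n_N = 1 − X; n_R = 2X.
Total moles n_T = 1 + X.
K_p = p_R^2 / (p_N) with p_i = (n_i/n_T)·P.
At X = 0.156: the mole-fraction product g(X) = Π y_i^ν_i = 0.09977. Since K_p = g(X)·P^{1}, P = (K_p/g)^(1/1) = (8.81/0.09977)^(1/1) = 88.3 kPa.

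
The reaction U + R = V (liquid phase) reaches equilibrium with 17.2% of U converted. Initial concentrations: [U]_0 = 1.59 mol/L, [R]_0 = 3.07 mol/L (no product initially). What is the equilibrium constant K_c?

K_c = 0.0743 L/mol

Let X = conversion of U.
Concentrations: [U] = 1.59 − 1.59X; [R] = 3.07 − 1.59X; [V] = 1.59X.
At X = 0.172: [U] = 1.32, [R] = 2.8, [V] = 0.273.
K_c = [V] / ([U] [R]) = 0.0743 L/mol.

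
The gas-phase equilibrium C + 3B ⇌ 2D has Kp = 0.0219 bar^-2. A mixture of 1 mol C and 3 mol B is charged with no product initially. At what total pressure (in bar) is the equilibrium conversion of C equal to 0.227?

P = 3.5 bar

Let X = conversion of C (basis 1 mol C); extent of reaction ξ = X.
Species balance: n_C = 1 − X; n_B = 3 − 3X; n_D = 2X.
n_T = Σnᵢ = 4 − 2X.
Kp = p_D^2 / (p_C p_B^3) with p_i = (n_i/n_T)·P.
At X = 0.227: the mole-fraction product g(X) = Π y_i^ν_i = 0.2688. Since Kp = g(X)·P^{-2}, P = (g/Kp)^(1/2) = (0.2688/0.0219)^(1/2) = 3.5 bar.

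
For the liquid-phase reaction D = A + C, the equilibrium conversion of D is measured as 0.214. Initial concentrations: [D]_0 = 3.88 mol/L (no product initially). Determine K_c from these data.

Let X = conversion of D.
Concentrations: [D] = 3.88 − 3.88X; [A] = 3.88X; [C] = 3.88X.
At X = 0.214: [D] = 3.05, [A] = 0.83, [C] = 0.83.
K_c = [A] [C] / ([D]) = 0.226 mol/L.

K_c = 0.226 mol/L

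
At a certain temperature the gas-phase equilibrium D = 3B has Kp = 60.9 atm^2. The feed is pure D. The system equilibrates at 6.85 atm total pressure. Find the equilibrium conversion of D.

Let X = conversion of D (basis 1 mol D); extent of reaction ξ = X.
Species balance: n_D = 1 − X; n_B = 3X.
Total moles n_T = 1 + 2X.
With p_i = (n_i/n_T)P, Kp = p_B^3 / (p_D).
Substituting and setting equal to 60.9 atm^2 gives a polynomial in X; the root in (0,1) is X = 0.457.

X = 0.457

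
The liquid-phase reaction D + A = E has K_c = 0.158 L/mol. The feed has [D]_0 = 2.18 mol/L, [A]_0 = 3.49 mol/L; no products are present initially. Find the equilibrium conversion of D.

Let X = conversion of D; extent ξ = 2.18·X mol/L.
Concentrations: [D] = 2.18 − 2.18X; [A] = 3.49 − 2.18X; [E] = 2.18X.
K_c = [E] / ([D] [A]).
This equals 0.158 at X = 0.308 (the root in 0 < X < 1).

X = 0.308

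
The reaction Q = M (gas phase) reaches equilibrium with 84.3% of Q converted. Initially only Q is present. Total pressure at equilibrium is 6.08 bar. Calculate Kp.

Kp = 5.37

Basis: 1 mol Q initially; let X = conversion of Q. Extent ξ = X.
Species balance: n_Q = 1 − X; n_M = X.
Total moles n_T = 1 (Δν = 0, constant).
At X = 0.843: n_Q = 0.157, n_M = 0.843, n_T = 1.
p_i = (n_i/n_T)·P. Kp = p_M / (p_Q) = 5.37.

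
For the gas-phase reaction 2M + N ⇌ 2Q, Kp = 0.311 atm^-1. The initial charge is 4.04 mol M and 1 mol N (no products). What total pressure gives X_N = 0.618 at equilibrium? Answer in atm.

Take 1 mol N as basis and let X be its fractional conversion, so ξ = X.
Mole table: n_M = 4.04 − 2X; n_N = 1 − X; n_Q = 2X.
Total moles n_T = 5.04 − X.
Kp = p_Q^2 / (p_M^2 p_N) with p_i = (n_i/n_T)·P.
At X = 0.618: the mole-fraction product g(X) = Π y_i^ν_i = 2.249. Since Kp = g(X)·P^{-1}, P = (g/Kp)^(1/1) = (2.249/0.311)^(1/1) = 7.23 atm.

P = 7.23 atm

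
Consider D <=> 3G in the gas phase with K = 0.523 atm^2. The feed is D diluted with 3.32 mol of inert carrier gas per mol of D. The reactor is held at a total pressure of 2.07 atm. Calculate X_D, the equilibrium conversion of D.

Take 1 mol D as basis and let X be its fractional conversion, so ξ = X.
Species balance: n_D = 1 − X; n_G = 3X; n_I = 3.32 (inert).
Total moles n_T = 4.32 + 2X.
y_i = n_i/n_T, p_i = y_i·P. K = p_G^3 / (p_D).
This yields a degree-3 equation in X; solving on (0,1), X = 0.413.

X = 0.413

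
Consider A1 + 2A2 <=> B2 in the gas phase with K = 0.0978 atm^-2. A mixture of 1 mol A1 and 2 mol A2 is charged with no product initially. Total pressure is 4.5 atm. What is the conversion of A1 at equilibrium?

X = 0.378

Basis: 1 mol A1 initially; let X = conversion of A1. Extent ξ = X.
Moles: n_A1 = 1 − X; n_A2 = 2 − 2X; n_B2 = X.
Total moles n_T = 3 − 2X.
y_i = n_i/n_T, p_i = y_i·P. K = p_B2 / (p_A1 p_A2^2).
This yields a degree-3 equation in X; solving on (0,1), X = 0.378.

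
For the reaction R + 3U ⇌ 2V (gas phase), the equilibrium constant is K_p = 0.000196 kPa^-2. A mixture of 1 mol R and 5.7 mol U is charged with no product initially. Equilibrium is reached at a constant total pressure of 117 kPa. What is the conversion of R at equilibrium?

Take 1 mol R as basis and let X be its fractional conversion, so ξ = X.
Mole table: n_R = 1 − X; n_U = 5.7 − 3X; n_V = 2X.
Summing: n_T = 6.7 − 2X.
y_i = n_i/n_T, p_i = y_i·P. K_p = p_V^2 / (p_R p_U^3).
This yields a degree-4 equation in X; solving on (0,1), X = 0.651.

X = 0.651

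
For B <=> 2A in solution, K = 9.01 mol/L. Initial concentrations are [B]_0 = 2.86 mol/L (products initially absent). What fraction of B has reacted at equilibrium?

X = 0.577

Let X = conversion of B; extent ξ = 2.86·X mol/L.
Concentrations: [B] = 2.86 − 2.86X; [A] = 5.72X.
K = [A]^2 / ([B]).
Solving K = 9.01 for X ∈ (0,1): X = 0.577.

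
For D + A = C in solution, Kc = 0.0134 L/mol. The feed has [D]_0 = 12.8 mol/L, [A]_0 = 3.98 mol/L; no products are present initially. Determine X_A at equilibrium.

Let X = conversion of A; extent ξ = 3.98·X mol/L.
Concentrations: [D] = 12.8 − 3.98X; [A] = 3.98 − 3.98X; [C] = 3.98X.
Kc = [C] / ([D] [A]).
This equals 0.0134 at X = 0.141 (the root in 0 < X < 1).

X = 0.141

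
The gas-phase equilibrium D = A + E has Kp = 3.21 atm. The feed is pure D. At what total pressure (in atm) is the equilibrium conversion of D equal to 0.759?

P = 2.36 atm

Basis: 1 mol D initially; let X = conversion of D. Extent ξ = X.
Mole table: n_D = 1 − X; n_A = X; n_E = X.
Summing: n_T = 1 + X.
Kp = p_A p_E / (p_D) with p_i = (n_i/n_T)·P.
At X = 0.759: the mole-fraction product g(X) = Π y_i^ν_i = 1.359. Since Kp = g(X)·P^{1}, P = (Kp/g)^(1/1) = (3.21/1.359)^(1/1) = 2.36 atm.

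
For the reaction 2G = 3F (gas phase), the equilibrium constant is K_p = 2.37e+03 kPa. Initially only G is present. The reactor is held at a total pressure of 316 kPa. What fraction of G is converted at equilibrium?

X = 0.677

Let X = conversion of G (basis 1 mol G); extent of reaction ξ = 0.5X.
Species balance: n_G = 1 − X; n_F = 1.5X.
Total moles n_T = 1 + 0.5X.
y_i = n_i/n_T, p_i = y_i·P. K_p = p_F^3 / (p_G^2).
Setting this equal to 2.37e+03 kPa and taking the physical root (0 < X < 1) gives X = 0.677.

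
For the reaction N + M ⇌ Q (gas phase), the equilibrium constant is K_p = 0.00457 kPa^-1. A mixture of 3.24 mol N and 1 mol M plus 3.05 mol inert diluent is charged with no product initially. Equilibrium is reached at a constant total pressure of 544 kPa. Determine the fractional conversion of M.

X = 0.501

Basis: 1 mol M initially; let X = conversion of M. Extent ξ = X.
Mole table: n_N = 3.24 − X; n_M = 1 − X; n_Q = X; n_I = 3.05 (inert).
Total moles n_T = 7.29 − X.
With p_i = (n_i/n_T)P, K_p = p_Q / (p_N p_M).
Setting this equal to 0.00457 kPa^-1 and taking the physical root (0 < X < 1) gives X = 0.501.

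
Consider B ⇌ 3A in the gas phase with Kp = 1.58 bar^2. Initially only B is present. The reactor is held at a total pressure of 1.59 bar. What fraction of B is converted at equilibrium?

Basis: 1 mol B initially; let X = conversion of B. Extent ξ = X.
At extent ξ: n_B = 1 − X; n_A = 3X.
Total moles n_T = 1 + 2X.
With p_i = (n_i/n_T)P, Kp = p_A^3 / (p_B).
Equating to 1.58 bar^2 and solving on 0 < X < 1: X = 0.352.

X = 0.352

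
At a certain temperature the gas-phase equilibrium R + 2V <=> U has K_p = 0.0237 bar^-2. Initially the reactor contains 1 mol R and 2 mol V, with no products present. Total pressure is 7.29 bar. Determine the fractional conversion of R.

X = 0.300

Take 1 mol R as basis and let X be its fractional conversion, so ξ = X.
Mole table: n_R = 1 − X; n_V = 2 − 2X; n_U = X.
Total moles n_T = 3 − 2X.
y_i = n_i/n_T, p_i = y_i·P. K_p = p_U / (p_R p_V^2).
This yields a degree-3 equation in X; solving on (0,1), X = 0.300.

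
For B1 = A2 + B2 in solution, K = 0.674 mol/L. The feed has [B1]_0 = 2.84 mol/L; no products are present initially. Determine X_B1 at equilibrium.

X = 0.383

Let X = conversion of B1; extent ξ = 2.84·X mol/L.
Concentrations: [B1] = 2.84 − 2.84X; [A2] = 2.84X; [B2] = 2.84X.
K = [A2] [B2] / ([B1]).
This equals 0.674 at X = 0.383 (the root in 0 < X < 1).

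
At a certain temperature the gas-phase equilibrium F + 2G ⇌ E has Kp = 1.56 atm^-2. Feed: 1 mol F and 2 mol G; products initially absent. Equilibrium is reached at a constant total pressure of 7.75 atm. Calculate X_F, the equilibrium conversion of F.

Let X = conversion of F (basis 1 mol F); extent of reaction ξ = X.
Moles: n_F = 1 − X; n_G = 2 − 2X; n_E = X.
Summing: n_T = 3 − 2X.
y_i = n_i/n_T, p_i = y_i·P. Kp = p_E / (p_F p_G^2).
Substituting and setting equal to 1.56 atm^-2 gives a polynomial in X; the root in (0,1) is X = 0.843.

X = 0.843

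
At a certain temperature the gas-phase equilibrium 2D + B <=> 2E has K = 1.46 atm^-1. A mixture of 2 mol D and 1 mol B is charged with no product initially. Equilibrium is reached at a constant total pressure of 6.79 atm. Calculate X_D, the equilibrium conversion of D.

X = 0.570

Take 2 mol D as basis and let X be its fractional conversion, so ξ = X.
Moles: n_D = 2 − 2X; n_B = 1 − X; n_E = 2X.
n_T = Σnᵢ = 3 − X.
y_i = n_i/n_T, p_i = y_i·P. K = p_E^2 / (p_D^2 p_B).
Setting this equal to 1.46 atm^-1 and taking the physical root (0 < X < 1) gives X = 0.570.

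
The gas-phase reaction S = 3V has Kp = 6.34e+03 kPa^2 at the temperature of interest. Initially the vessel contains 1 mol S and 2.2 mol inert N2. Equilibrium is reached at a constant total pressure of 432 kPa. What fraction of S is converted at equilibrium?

X = 0.235

Take 1 mol S as basis and let X be its fractional conversion, so ξ = X.
Moles: n_S = 1 − X; n_V = 3X; n_I = 2.2 (inert).
Summing: n_T = 3.2 + 2X.
With p_i = (n_i/n_T)P, Kp = p_V^3 / (p_S).
Equating to 6.34e+03 kPa^2 and solving on 0 < X < 1: X = 0.235.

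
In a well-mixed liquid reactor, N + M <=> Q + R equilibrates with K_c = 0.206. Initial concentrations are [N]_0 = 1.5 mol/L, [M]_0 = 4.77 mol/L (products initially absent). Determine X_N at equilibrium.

Let X = conversion of N; extent ξ = 1.5·X mol/L.
Concentrations: [N] = 1.5 − 1.5X; [M] = 4.77 − 1.5X; [Q] = 1.5X; [R] = 1.5X.
K_c = [Q] [R] / ([N] [M]).
Setting equal to 0.206 and solving for X on (0,1) gives X = 0.516.

X = 0.516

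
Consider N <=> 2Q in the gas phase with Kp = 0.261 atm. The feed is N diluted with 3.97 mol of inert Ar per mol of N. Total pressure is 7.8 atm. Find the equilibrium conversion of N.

Take 1 mol N as basis and let X be its fractional conversion, so ξ = X.
Moles: n_N = 1 − X; n_Q = 2X; n_I = 3.97 (inert).
Total moles n_T = 4.97 + X.
y_i = n_i/n_T, p_i = y_i·P. Kp = p_Q^2 / (p_N).
Equating to 0.261 atm and solving on 0 < X < 1: X = 0.187.

X = 0.187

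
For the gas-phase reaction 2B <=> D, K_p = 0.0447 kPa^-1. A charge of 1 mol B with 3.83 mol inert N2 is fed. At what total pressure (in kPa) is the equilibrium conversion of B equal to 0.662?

P = 292 kPa

Basis: 1 mol B initially; let X = conversion of B. Extent ξ = 0.5X.
Mole table: n_B = 1 − X; n_D = 0.5X; n_I = 3.83 (inert).
Total moles n_T = 4.83 − 0.5X.
K_p = p_D / (p_B^2) with p_i = (n_i/n_T)·P.
At X = 0.662: the mole-fraction product g(X) = Π y_i^ν_i = 13.03. Since K_p = g(X)·P^{-1}, P = (g/K_p)^(1/1) = (13.03/0.0447)^(1/1) = 292 kPa.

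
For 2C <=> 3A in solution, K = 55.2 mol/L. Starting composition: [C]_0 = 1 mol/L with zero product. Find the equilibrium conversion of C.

X = 0.817

Let X = conversion of C; extent ξ = 1X/2 mol/L.
Concentrations: [C] = 1 − 1X; [A] = 1.5X.
K = [A]^3 / ([C]^2).
Setting equal to 55.2 and solving for X on (0,1) gives X = 0.817.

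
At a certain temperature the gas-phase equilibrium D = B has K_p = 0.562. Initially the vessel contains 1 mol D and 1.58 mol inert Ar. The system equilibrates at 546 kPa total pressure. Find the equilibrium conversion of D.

Take 1 mol D as basis and let X be its fractional conversion, so ξ = X.
Moles: n_D = 1 − X; n_B = X; n_I = 1.58 (inert).
n_T stays at 2.58 (no change in mole number).
Mole fractions y_i = n_i/n_T; K_p = p_B / (p_D) with p_i = y_i·P.
Substituting and setting equal to 0.562 gives a polynomial in X; the root in (0,1) is X = 0.360.

X = 0.360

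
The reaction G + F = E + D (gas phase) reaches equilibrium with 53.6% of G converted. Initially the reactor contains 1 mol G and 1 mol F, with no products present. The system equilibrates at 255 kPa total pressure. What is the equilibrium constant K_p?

K_p = 1.33

Take 1 mol G as basis and let X be its fractional conversion, so ξ = X.
Mole table: n_G = 1 − X; n_F = 1 − X; n_E = X; n_D = X.
n_T stays at 2 (no change in mole number).
At X = 0.536: n_G = 0.464, n_F = 0.464, n_E = 0.536, n_D = 0.536, n_T = 2.
p_i = (n_i/n_T)·P. K_p = p_E p_D / (p_G p_F) = 1.33.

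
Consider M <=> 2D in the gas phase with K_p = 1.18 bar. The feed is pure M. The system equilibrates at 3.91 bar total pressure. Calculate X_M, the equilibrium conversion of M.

Let X = conversion of M (basis 1 mol M); extent of reaction ξ = X.
Mole table: n_M = 1 − X; n_D = 2X.
Summing: n_T = 1 + X.
Mole fractions y_i = n_i/n_T; K_p = p_D^2 / (p_M) with p_i = y_i·P.
This yields a degree-2 equation in X; solving on (0,1), X = 0.265.

X = 0.265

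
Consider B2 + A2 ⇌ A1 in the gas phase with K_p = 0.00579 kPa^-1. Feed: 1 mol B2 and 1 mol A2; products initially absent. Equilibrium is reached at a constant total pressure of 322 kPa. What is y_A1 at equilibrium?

Basis: 1 mol B2 initially; let X = conversion of B2. Extent ξ = X.
Moles: n_B2 = 1 − X; n_A2 = 1 − X; n_A1 = X.
n_T = Σnᵢ = 2 − X.
With p_i = (n_i/n_T)P, K_p = p_A1 / (p_B2 p_A2).
Setting this equal to 0.00579 kPa^-1 and taking the physical root (0 < X < 1) gives X = 0.409.
Then n_A1 = 0.409, n_T = 1.59, so y_A1 = 0.257.

y_A1 = 0.257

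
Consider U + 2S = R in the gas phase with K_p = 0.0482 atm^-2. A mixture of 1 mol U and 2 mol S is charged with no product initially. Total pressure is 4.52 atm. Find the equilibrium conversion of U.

X = 0.260

Basis: 1 mol U initially; let X = conversion of U. Extent ξ = X.
Species balance: n_U = 1 − X; n_S = 2 − 2X; n_R = X.
Summing: n_T = 3 − 2X.
y_i = n_i/n_T, p_i = y_i·P. K_p = p_R / (p_U p_S^2).
This yields a degree-3 equation in X; solving on (0,1), X = 0.260.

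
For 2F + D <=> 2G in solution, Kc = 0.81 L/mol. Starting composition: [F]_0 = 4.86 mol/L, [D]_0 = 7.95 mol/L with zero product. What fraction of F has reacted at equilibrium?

Let X = conversion of F; extent ξ = 4.86X/2 mol/L.
Concentrations: [F] = 4.86 − 4.86X; [D] = 7.95 − 2.43X; [G] = 4.86X.
Kc = [G]^2 / ([F]^2 [D]).
Equating to 0.81 L/mol: the physical root is X = 0.693.

X = 0.693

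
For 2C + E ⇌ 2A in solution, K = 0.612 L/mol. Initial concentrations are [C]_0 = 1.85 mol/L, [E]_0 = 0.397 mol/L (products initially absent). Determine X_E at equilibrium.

X = 0.569

Let X = conversion of E; extent ξ = 0.397·X mol/L.
Concentrations: [C] = 1.85 − 0.794X; [E] = 0.397 − 0.397X; [A] = 0.794X.
K = [A]^2 / ([C]^2 [E]).
Equating to 0.612 L/mol: the physical root is X = 0.569.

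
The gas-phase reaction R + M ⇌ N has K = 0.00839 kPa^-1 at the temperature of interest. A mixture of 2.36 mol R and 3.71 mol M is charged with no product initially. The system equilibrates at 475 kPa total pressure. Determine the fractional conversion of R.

X = 0.656

Basis: 2.36 mol R initially; let X = conversion of R. Extent ξ = 2.36X.
At extent ξ: n_R = 2.36 − 2.36X; n_M = 3.71 − 2.36X; n_N = 2.36X.
Total moles n_T = 6.07 − 2.36X.
Mole fractions y_i = n_i/n_T; K = p_N / (p_R p_M) with p_i = y_i·P.
Equating to 0.00839 kPa^-1 and solving on 0 < X < 1: X = 0.656.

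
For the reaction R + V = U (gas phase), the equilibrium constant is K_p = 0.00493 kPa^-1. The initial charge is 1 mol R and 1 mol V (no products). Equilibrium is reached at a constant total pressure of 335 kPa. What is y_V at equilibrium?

y_V = 0.380

Let X = conversion of R (basis 1 mol R); extent of reaction ξ = X.
Moles: n_R = 1 − X; n_V = 1 − X; n_U = X.
Total moles n_T = 2 − X.
Mole fractions y_i = n_i/n_T; K_p = p_U / (p_R p_V) with p_i = y_i·P.
Substituting and setting equal to 0.00493 kPa^-1 gives a polynomial in X; the root in (0,1) is X = 0.386.
Then n_V = 0.614, n_T = 1.61, so y_V = 0.380.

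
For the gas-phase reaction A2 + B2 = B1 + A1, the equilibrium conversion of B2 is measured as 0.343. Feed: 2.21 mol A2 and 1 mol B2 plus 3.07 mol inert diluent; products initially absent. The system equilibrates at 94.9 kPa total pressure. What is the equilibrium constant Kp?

Let X = conversion of B2 (basis 1 mol B2); extent of reaction ξ = X.
At extent ξ: n_A2 = 2.21 − X; n_B2 = 1 − X; n_B1 = X; n_A1 = X; n_I = 3.07 (inert).
n_T stays at 6.28 (no change in mole number).
At X = 0.343: n_A2 = 1.87, n_B2 = 0.657, n_B1 = 0.343, n_A1 = 0.343, n_T = 6.28.
p_i = (n_i/n_T)·P. Kp = p_B1 p_A1 / (p_A2 p_B2) = 0.0959.

Kp = 0.0959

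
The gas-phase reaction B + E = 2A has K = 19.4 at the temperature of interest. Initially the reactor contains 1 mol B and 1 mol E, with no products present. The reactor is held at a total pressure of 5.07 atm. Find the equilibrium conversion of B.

X = 0.688

Let X = conversion of B (basis 1 mol B); extent of reaction ξ = X.
At extent ξ: n_B = 1 − X; n_E = 1 − X; n_A = 2X.
Since Δν = 0, n_T = 2 throughout.
y_i = n_i/n_T, p_i = y_i·P. K = p_A^2 / (p_B p_E).
This yields a degree-2 equation in X; solving on (0,1), X = 0.688.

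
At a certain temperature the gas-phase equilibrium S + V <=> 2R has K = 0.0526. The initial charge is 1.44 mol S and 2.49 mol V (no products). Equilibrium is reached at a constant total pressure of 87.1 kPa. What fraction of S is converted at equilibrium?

Take 1.44 mol S as basis and let X be its fractional conversion, so ξ = 1.44X.
Species balance: n_S = 1.44 − 1.44X; n_V = 2.49 − 1.44X; n_R = 2.88X.
Since Δν = 0, n_T = 3.93 throughout.
Mole fractions y_i = n_i/n_T; K = p_R^2 / (p_S p_V) with p_i = y_i·P.
This yields a degree-2 equation in X; solving on (0,1), X = 0.135.

X = 0.135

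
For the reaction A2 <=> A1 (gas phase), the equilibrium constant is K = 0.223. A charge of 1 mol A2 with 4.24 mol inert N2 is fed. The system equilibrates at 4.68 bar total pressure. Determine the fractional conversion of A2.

X = 0.182

Basis: 1 mol A2 initially; let X = conversion of A2. Extent ξ = X.
Mole table: n_A2 = 1 − X; n_A1 = X; n_I = 4.24 (inert).
n_T stays at 5.24 (no change in mole number).
Mole fractions y_i = n_i/n_T; K = p_A1 / (p_A2) with p_i = y_i·P.
Equating to 0.223 and solving on 0 < X < 1: X = 0.182.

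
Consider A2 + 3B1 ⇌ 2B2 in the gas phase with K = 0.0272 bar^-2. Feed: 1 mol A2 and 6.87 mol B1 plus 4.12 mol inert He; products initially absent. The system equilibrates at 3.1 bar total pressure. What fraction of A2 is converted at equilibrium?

Let X = conversion of A2 (basis 1 mol A2); extent of reaction ξ = X.
Mole table: n_A2 = 1 − X; n_B1 = 6.87 − 3X; n_B2 = 2X; n_I = 4.12 (inert).
Summing: n_T = 12 − 2X.
y_i = n_i/n_T, p_i = y_i·P. K = p_B2^2 / (p_A2 p_B1^3).
This yields a degree-4 equation in X; solving on (0,1), X = 0.281.

X = 0.281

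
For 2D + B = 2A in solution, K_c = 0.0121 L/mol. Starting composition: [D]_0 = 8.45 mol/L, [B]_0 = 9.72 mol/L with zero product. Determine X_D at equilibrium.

Let X = conversion of D; extent ξ = 8.45X/2 mol/L.
Concentrations: [D] = 8.45 − 8.45X; [B] = 9.72 − 4.22X; [A] = 8.45X.
K_c = [A]^2 / ([D]^2 [B]).
Solving K_c = 0.0121 for X ∈ (0,1): X = 0.245.

X = 0.245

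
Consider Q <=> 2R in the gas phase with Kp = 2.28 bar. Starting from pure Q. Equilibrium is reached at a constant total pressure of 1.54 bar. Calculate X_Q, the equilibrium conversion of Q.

X = 0.520

Take 1 mol Q as basis and let X be its fractional conversion, so ξ = X.
Mole table: n_Q = 1 − X; n_R = 2X.
Summing: n_T = 1 + X.
y_i = n_i/n_T, p_i = y_i·P. Kp = p_R^2 / (p_Q).
Setting this equal to 2.28 bar and taking the physical root (0 < X < 1) gives X = 0.520.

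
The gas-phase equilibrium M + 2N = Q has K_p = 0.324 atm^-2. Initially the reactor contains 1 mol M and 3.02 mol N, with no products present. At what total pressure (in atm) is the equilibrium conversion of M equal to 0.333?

Basis: 1 mol M initially; let X = conversion of M. Extent ξ = X.
Moles: n_M = 1 − X; n_N = 3.02 − 2X; n_Q = X.
Total moles n_T = 4.02 − 2X.
K_p = p_Q / (p_M p_N^2) with p_i = (n_i/n_T)·P.
At X = 0.333: the mole-fraction product g(X) = Π y_i^ν_i = 1.014. Since K_p = g(X)·P^{-2}, P = (g/K_p)^(1/2) = (1.014/0.324)^(1/2) = 1.77 atm.

P = 1.77 atm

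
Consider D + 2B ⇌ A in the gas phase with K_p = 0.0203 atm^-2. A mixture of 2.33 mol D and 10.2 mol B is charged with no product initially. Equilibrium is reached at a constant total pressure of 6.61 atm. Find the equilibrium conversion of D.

Take 2.33 mol D as basis and let X be its fractional conversion, so ξ = 2.33X.
Mole table: n_D = 2.33 − 2.33X; n_B = 10.2 − 4.66X; n_A = 2.33X.
Total moles n_T = 12.5 − 4.66X.
Mole fractions y_i = n_i/n_T; K_p = p_A / (p_D p_B^2) with p_i = y_i·P.
Equating to 0.0203 atm^-2 and solving on 0 < X < 1: X = 0.354.

X = 0.354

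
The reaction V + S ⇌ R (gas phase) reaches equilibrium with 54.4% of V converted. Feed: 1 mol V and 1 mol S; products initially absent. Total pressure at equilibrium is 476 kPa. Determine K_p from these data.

Let X = conversion of V (basis 1 mol V); extent of reaction ξ = X.
Species balance: n_V = 1 − X; n_S = 1 − X; n_R = X.
Total moles n_T = 2 − X.
At X = 0.544: n_V = 0.456, n_S = 0.456, n_R = 0.544, n_T = 1.46.
p_i = (n_i/n_T)·P. K_p = p_R / (p_V p_S) = 0.008 kPa^-1.

K_p = 0.008 kPa^-1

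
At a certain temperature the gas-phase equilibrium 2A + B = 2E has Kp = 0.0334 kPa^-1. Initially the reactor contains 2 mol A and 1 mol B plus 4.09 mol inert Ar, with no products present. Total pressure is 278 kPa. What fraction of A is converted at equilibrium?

Basis: 2 mol A initially; let X = conversion of A. Extent ξ = X.
Mole table: n_A = 2 − 2X; n_B = 1 − X; n_E = 2X; n_I = 4.09 (inert).
n_T = Σnᵢ = 7.09 − X.
y_i = n_i/n_T, p_i = y_i·P. Kp = p_E^2 / (p_A^2 p_B).
This yields a degree-3 equation in X; solving on (0,1), X = 0.464.

X = 0.464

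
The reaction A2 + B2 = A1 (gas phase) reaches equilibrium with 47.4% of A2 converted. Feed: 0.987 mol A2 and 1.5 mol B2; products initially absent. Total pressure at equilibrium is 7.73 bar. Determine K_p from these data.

K_p = 0.228 bar^-1

Basis: 0.987 mol A2 initially; let X = conversion of A2. Extent ξ = 0.987X.
At extent ξ: n_A2 = 0.987 − 0.987X; n_B2 = 1.5 − 0.987X; n_A1 = 0.987X.
n_T = Σnᵢ = 2.49 − 0.987X.
At X = 0.474: n_A2 = 0.519, n_B2 = 1.03, n_A1 = 0.468, n_T = 2.02.
p_i = (n_i/n_T)·P. K_p = p_A1 / (p_A2 p_B2) = 0.228 bar^-1.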